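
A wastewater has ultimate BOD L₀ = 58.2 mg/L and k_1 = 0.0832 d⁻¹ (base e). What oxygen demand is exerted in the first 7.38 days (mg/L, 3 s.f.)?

y ≈ 26.7 mg/L

y_t = L₀(1 − e^(−k_1 t)) = 58.2 × (1 − e^(−0.0832×7.38))
= 58.2 × (1 − 0.5412) = 58.2 × 0.4588 = 26.70 mg/L.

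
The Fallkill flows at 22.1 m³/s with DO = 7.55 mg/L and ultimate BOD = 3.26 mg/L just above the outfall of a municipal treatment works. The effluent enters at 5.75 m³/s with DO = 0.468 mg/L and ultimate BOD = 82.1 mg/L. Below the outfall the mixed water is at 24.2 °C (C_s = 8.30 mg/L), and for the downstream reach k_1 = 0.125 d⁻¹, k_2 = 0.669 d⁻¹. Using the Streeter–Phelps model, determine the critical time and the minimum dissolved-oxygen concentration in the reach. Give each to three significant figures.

Mixed DO = (22.1×7.55 + 5.75×0.468)/(22.1+5.75) = 169.5/27.85 = 6.088 mg/L.
Mixed L₀ = (22.1×3.26 + 5.75×82.1)/(27.85) = 544.1/27.85 = 19.54 mg/L.
Initial deficit D₀ = C_s − DO₀ = 8.30 − 6.088 = 2.212 mg/L.
t_c = (1/0.5440) ln[(0.669/0.125)(1 − 2.212×0.5440/(0.125×19.54))] = 1.838 × ln(2.715) = 1.836 d.
D_c = (0.125/0.669) × 19.54 × e^(−0.125×1.836) = 0.1868 × 19.54 × 0.7949 = 2.902 mg/L.
Minimum DO = 8.30 − 2.902 = 5.398 mg/L.

t_c ≈ 1.84 d; minimum DO ≈ 5.40 mg/L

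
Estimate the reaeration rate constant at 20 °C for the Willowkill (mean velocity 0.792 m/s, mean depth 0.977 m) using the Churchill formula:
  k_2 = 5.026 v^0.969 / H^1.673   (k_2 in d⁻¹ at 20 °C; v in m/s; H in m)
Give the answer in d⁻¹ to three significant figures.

k_2 = 5.026 × 0.792^0.969 / 0.977^1.673 = 5.026 × 0.7977 / 0.9618 = 4.169 d⁻¹.

k_2 ≈ 4.17 d⁻¹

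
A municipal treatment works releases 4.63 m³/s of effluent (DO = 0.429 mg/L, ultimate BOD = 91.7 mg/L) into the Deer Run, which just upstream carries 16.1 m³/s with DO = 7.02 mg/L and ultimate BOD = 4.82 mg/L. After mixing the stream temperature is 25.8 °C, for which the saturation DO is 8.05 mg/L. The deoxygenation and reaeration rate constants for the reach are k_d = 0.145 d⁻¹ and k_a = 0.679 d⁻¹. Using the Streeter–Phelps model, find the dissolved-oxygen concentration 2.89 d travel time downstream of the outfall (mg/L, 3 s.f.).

Mixed DO = (16.1×7.02 + 4.63×0.429)/(16.1+4.63) = 115.0/20.73 = 5.548 mg/L.
Mixed L₀ = (16.1×4.82 + 4.63×91.7)/(20.73) = 502.2/20.73 = 24.22 mg/L.
Initial deficit D₀ = C_s − DO₀ = 8.05 − 5.548 = 2.502 mg/L.
D(2.89) = [0.145×24.22/(0.679−0.145)](e^(−0.145×2.89) − e^(−0.679×2.89)) + 2.502 e^(−0.679×2.89)
= 6.578 × (0.6577 − 0.1405) + 2.502 × 0.1405 = 3.753 mg/L.
DO = 8.05 − 3.753 = 4.297 mg/L.

DO ≈ 4.30 mg/L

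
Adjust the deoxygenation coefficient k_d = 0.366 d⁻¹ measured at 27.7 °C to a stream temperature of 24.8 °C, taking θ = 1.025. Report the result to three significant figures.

k_d ≈ 0.341 d⁻¹

k_d(T₂) = k_d(T₁) · θ^(T₂−T₁) = 0.366 × 1.025^(24.8−27.7)
= 0.366 × 1.025^-2.90 = 0.366 × 0.9309 = 0.3407 d⁻¹.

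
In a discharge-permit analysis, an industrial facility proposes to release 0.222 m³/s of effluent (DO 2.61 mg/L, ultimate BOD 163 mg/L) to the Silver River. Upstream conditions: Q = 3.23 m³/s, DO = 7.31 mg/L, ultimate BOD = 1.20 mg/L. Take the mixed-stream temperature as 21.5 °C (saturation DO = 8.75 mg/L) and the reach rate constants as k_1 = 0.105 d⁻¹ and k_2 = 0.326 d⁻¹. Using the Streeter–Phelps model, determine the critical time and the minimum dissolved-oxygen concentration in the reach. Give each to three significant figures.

t_c ≈ 3.41 d; minimum DO ≈ 6.14 mg/L

Mixed DO = (3.23×7.31 + 0.222×2.61)/(3.23+0.222) = 24.19/3.452 = 7.008 mg/L.
Mixed L₀ = (3.23×1.20 + 0.222×163)/(3.452) = 40.06/3.452 = 11.61 mg/L.
Initial deficit D₀ = C_s − DO₀ = 8.75 − 7.008 = 1.742 mg/L.
t_c = (1/0.2210) ln[(0.326/0.105)(1 − 1.742×0.2210/(0.105×11.61))] = 4.525 × ln(2.124) = 3.408 d.
D_c = (0.105/0.326) × 11.61 × e^(−0.105×3.408) = 0.3221 × 11.61 × 0.6992 = 2.614 mg/L.
Minimum DO = 8.75 − 2.614 = 6.136 mg/L.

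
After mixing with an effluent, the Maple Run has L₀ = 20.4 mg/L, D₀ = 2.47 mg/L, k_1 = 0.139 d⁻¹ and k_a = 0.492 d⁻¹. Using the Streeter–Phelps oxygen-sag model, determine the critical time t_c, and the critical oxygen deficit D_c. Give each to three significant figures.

At the critical point dD/dt = 0, so k_1 L₀ e^(−k_1 t) = k_a D. Substituting D(t) from the Streeter–Phelps equation and solving for t gives
t_c = ln[(k_a/k_1)(1 − D₀(k_a−k_1)/(k_1 L₀))] / (k_a−k_1).
Here k_a−k_1 = 0.3530 d⁻¹ and 1 − D₀(k_a−k_1)/(k_1 L₀) = 1 − 2.47×0.3530/(0.139×20.4) = 0.6925, so
t_c = ln(3.540 × 0.6925) / 0.3530 = 0.8966 / 0.3530 = 2.540 d.
L(t_c) = L₀ e^(−k_1 t_c) = 20.4 × 0.7025 = 14.33 mg/L, and at the critical point k_a D_c = k_1 L, so D_c = (0.139/0.492) × 14.33 = 4.049 mg/L.

t_c ≈ 2.54 d; D_c ≈ 4.05 mg/L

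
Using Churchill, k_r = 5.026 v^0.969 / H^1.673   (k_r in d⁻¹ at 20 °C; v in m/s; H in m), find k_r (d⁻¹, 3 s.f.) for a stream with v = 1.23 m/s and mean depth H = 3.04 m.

k_r ≈ 0.956 d⁻¹

k_r = 5.026 × 1.23^0.969 / 3.04^1.673 = 5.026 × 1.222 / 6.425 = 0.9561 d⁻¹.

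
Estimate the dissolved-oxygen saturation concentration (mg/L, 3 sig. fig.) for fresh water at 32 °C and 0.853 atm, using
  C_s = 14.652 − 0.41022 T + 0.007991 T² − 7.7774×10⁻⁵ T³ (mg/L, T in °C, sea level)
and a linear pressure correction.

C_s ≈ 6.11 mg/L

At sea level: C_s = 14.652 − 0.41022×32 + 0.007991×32² − 7.7774×10⁻⁵×32³ = 7.159 mg/L.
Pressure correction: C_s' = 7.159 × 0.853 = 6.107 mg/L.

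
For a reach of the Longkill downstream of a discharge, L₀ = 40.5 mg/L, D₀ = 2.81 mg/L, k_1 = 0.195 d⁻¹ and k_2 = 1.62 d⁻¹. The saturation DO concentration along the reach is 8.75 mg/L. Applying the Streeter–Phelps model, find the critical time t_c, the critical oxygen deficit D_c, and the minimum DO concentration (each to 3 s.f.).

t_c ≈ 0.989 d; D_c ≈ 4.02 mg/L; min DO ≈ 4.73 mg/L

t_c = [1/(k_2−k_1)] ln[(k_2/k_1)(1 − D₀(k_2−k_1)/(k_1 L₀))]
= [1/(1.62−0.195)] ln[(1.62/0.195)(1 − 2.81×1.425/(0.195×40.5))]
= (1/1.425) ln[8.308 × 0.4930] = 0.7018 × ln(4.095) = 0.7018 × 1.410 = 0.9894 d.
D_c = (k_1/k_2) L₀ e^(−k_1 t_c) = (0.195/1.62) × 40.5 × e^(−0.195×0.9894) = 0.1204 × 40.5 × 0.8245 = 4.020 mg/L.
Minimum DO = C_s − D_c = 8.75 − 4.020 = 4.730 mg/L.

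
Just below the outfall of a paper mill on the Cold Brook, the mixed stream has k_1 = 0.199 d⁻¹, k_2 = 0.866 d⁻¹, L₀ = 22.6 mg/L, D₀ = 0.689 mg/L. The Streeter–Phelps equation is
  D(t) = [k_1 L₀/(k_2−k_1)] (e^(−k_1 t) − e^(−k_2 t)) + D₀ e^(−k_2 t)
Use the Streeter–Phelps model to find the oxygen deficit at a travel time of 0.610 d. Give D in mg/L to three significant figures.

D ≈ 2.40 mg/L

k_1 L₀/(k_2−k_1) = 0.199×22.6/(0.866−0.199) = 4.497/0.6670 = 6.743 mg/L.
e^(−k_1 t) = e^(−0.199×0.6100) = 0.8857; e^(−k_2 t) = e^(−0.866×0.6100) = 0.5896.
D = 6.743 × (0.8857 − 0.5896) + 0.689 × 0.5896 = 1.996 + 0.4063 = 2.402 mg/L.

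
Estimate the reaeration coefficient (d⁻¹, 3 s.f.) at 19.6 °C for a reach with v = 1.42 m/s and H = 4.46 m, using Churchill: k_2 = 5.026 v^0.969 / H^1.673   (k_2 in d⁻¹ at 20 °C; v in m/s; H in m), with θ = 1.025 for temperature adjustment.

k_2(20) = 5.026 × 1.42^0.969 / 4.46^1.673 = 5.026 × 1.405 / 12.20 = 0.5787 d⁻¹.
k_2(19.6) = 0.5787 × 1.025^(19.6−20) = 0.5787 × 0.9902 = 0.5730 d⁻¹.

k_2 ≈ 0.573 d⁻¹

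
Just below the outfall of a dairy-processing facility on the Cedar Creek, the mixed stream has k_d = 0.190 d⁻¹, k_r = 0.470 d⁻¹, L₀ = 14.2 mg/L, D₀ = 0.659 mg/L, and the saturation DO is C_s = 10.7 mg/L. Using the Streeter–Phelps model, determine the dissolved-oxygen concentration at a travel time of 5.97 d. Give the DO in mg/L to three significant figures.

k_d L₀/(k_r−k_d) = 0.190×14.2/(0.470−0.190) = 2.698/0.2800 = 9.636 mg/L.
e^(−k_d t) = e^(−0.190×5.970) = 0.3216; e^(−k_r t) = e^(−0.470×5.970) = 0.06045.
D = 9.636 × (0.3216 − 0.06045) + 0.659 × 0.06045 = 2.517 + 0.03984 = 2.557 mg/L.
DO = C_s − D = 10.7 − 2.557 = 8.143 mg/L.

DO ≈ 8.14 mg/L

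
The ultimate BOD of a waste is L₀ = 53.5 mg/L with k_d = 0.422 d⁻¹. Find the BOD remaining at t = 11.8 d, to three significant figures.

L ≈ 0.368 mg/L

L_t = L₀ e^(−k_d t) = 53.5 × e^(−0.422×11.8) = 53.5 × 0.006877 = 0.3679 mg/L.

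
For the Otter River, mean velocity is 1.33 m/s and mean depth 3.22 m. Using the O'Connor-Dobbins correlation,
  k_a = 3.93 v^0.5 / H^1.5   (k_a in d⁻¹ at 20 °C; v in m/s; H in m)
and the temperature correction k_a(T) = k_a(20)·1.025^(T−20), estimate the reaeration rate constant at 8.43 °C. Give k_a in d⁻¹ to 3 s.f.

k_a ≈ 0.589 d⁻¹

k_a(20) = 3.93 × 1.33^0.5 / 3.22^1.5 = 3.93 × 1.153 / 5.778 = 0.7844 d⁻¹.
k_a(8.43) = 0.7844 × 1.025^(8.43−20) = 0.7844 × 0.7515 = 0.5895 d⁻¹.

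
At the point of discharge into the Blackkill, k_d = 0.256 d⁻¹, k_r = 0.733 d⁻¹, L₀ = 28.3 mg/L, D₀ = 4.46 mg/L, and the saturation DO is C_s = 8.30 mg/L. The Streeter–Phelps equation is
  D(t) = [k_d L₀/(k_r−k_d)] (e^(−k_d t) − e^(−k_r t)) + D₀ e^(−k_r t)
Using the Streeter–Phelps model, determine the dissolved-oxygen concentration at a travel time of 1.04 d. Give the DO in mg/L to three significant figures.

k_d L₀/(k_r−k_d) = 0.256×28.3/(0.733−0.256) = 7.245/0.4770 = 15.19 mg/L.
e^(−k_d t) = e^(−0.256×1.040) = 0.7663; e^(−k_r t) = e^(−0.733×1.040) = 0.4666.
D = 15.19 × (0.7663 − 0.4666) + 4.46 × 0.4666 = 4.552 + 2.081 = 6.632 mg/L.
DO = C_s − D = 8.30 − 6.632 = 1.668 mg/L.

DO ≈ 1.67 mg/L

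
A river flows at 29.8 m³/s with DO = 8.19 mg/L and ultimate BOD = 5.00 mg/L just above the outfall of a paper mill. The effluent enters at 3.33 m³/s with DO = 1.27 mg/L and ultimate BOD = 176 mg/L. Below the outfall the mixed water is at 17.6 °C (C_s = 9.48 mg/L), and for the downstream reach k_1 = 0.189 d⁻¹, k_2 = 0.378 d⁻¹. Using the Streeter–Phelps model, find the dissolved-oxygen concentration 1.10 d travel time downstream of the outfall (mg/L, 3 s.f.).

Mixed DO = (29.8×8.19 + 3.33×1.27)/(29.8+3.33) = 248.3/33.13 = 7.494 mg/L.
Mixed L₀ = (29.8×5.00 + 3.33×176)/(33.13) = 735.1/33.13 = 22.19 mg/L.
Initial deficit D₀ = C_s − DO₀ = 9.48 − 7.494 = 1.986 mg/L.
D(1.10) = [0.189×22.19/(0.378−0.189)](e^(−0.189×1.10) − e^(−0.378×1.10)) + 1.986 e^(−0.378×1.10)
= 22.19 × (0.8123 − 0.6598) + 1.986 × 0.6598 = 4.693 mg/L.
DO = 9.48 − 4.693 = 4.787 mg/L.

DO ≈ 4.79 mg/L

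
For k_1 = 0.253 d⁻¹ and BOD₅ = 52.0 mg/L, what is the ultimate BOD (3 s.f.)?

BOD₅ = L₀(1 − e^(−5k_1)) ⇒ L₀ = BOD₅ / (1 − e^(−5×0.253))
= 52.0 / (1 − 0.2822) = 52.0 / 0.7178 = 72.45 mg/L.

L₀ ≈ 72.4 mg/L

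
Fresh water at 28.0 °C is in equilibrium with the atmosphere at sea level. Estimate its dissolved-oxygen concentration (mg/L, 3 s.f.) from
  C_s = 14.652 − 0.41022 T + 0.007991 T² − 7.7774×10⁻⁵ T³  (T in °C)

C_s = 14.652 − 0.41022×28.0 + 0.007991×28.0² − 7.7774×10⁻⁵×28.0³ = 7.723 mg/L.

C_s ≈ 7.72 mg/L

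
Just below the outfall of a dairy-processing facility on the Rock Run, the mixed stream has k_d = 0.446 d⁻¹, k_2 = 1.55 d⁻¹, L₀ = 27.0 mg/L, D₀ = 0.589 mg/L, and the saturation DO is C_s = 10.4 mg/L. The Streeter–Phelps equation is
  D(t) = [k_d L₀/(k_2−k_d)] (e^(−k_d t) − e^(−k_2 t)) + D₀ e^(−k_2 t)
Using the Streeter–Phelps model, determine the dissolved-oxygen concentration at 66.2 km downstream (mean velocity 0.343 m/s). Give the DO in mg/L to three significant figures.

Travel time t = x/v = 66.2 km / (0.343 m/s) = 66200 m / 0.343 m/s = 193000 s = 2.234 d.
k_d L₀/(k_2−k_d) = 0.446×27.0/(1.55−0.446) = 12.04/1.104 = 10.91 mg/L.
e^(−k_d t) = e^(−0.446×2.234) = 0.3692; e^(−k_2 t) = e^(−1.55×2.234) = 0.03135.
D = 10.91 × (0.3692 − 0.03135) + 0.589 × 0.03135 = 3.686 + 0.01847 = 3.704 mg/L.
DO = C_s − D = 10.4 − 3.704 = 6.696 mg/L.

DO ≈ 6.70 mg/L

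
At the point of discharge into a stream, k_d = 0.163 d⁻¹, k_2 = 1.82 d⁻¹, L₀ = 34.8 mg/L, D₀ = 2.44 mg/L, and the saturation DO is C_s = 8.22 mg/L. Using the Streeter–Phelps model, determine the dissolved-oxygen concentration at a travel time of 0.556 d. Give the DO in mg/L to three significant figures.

DO ≈ 5.45 mg/L

k_d L₀/(k_2−k_d) = 0.163×34.8/(1.82−0.163) = 5.672/1.657 = 3.423 mg/L.
e^(−k_d t) = e^(−0.163×0.5560) = 0.9134; e^(−k_2 t) = e^(−1.82×0.5560) = 0.3635.
D = 3.423 × (0.9134 − 0.3635) + 2.44 × 0.3635 = 1.882 + 0.8870 = 2.769 mg/L.
DO = C_s − D = 8.22 − 2.769 = 5.451 mg/L.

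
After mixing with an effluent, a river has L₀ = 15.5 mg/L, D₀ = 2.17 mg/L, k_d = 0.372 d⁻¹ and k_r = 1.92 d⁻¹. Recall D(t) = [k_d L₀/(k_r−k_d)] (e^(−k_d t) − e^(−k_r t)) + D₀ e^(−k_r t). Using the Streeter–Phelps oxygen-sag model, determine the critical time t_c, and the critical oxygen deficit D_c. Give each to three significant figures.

t_c ≈ 0.496 d; D_c ≈ 2.50 mg/L

At the critical point dD/dt = 0, so k_d L₀ e^(−k_d t) = k_r D. Substituting D(t) from the Streeter–Phelps equation and solving for t gives
t_c = ln[(k_r/k_d)(1 − D₀(k_r−k_d)/(k_d L₀))] / (k_r−k_d).
Here k_r−k_d = 1.548 d⁻¹ and 1 − D₀(k_r−k_d)/(k_d L₀) = 1 − 2.17×1.548/(0.372×15.5) = 0.4174, so
t_c = ln(5.161 × 0.4174) / 1.548 = 0.7675 / 1.548 = 0.4958 d.
D_c = (k_d/k_r) L₀ e^(−k_d t_c) = (0.372/1.92) × 15.5 × e^(−0.372×0.4958) = 0.1938 × 15.5 × 0.8316 = 2.497 mg/L.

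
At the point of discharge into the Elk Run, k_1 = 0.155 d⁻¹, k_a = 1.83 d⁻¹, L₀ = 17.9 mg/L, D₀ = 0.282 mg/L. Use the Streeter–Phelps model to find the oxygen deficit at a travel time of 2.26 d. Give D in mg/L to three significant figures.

D ≈ 1.14 mg/L

k_1 L₀/(k_a−k_1) = 0.155×17.9/(1.83−0.155) = 2.774/1.675 = 1.656 mg/L.
e^(−k_1 t) = e^(−0.155×2.260) = 0.7045; e^(−k_a t) = e^(−1.83×2.260) = 0.01599.
D = 1.656 × (0.7045 − 0.01599) + 0.282 × 0.01599 = 1.140 + 0.004509 = 1.145 mg/L.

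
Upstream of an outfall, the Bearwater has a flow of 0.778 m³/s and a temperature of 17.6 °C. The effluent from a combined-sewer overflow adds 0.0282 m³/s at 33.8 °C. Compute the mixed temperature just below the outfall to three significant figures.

18.2 °C

Flow-weighted mixing: C = (Q_r C_r + Q_w C_w)/(Q_r + Q_w)
= (0.778×17.6 + 0.0282×33.8)/(0.778 + 0.0282) = 14.65/0.8062 = 18.17 °C.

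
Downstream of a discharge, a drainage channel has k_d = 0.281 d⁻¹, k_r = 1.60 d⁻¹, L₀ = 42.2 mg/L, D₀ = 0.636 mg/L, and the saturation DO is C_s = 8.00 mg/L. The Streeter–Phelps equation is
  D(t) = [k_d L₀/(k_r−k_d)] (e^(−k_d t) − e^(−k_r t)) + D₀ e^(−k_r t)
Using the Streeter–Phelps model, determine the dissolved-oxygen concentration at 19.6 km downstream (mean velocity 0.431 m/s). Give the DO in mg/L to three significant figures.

Travel time t = x/v = 19.6 km / (0.431 m/s) = 19600 m / 0.431 m/s = 45480 s = 0.5263 d.
k_d L₀/(k_r−k_d) = 0.281×42.2/(1.60−0.281) = 11.86/1.319 = 8.990 mg/L.
e^(−k_d t) = e^(−0.281×0.5263) = 0.8625; e^(−k_r t) = e^(−1.60×0.5263) = 0.4308.
D = 8.990 × (0.8625 − 0.4308) + 0.636 × 0.4308 = 3.881 + 0.2740 = 4.155 mg/L.
DO = C_s − D = 8.00 − 4.155 = 3.845 mg/L.

DO ≈ 3.84 mg/L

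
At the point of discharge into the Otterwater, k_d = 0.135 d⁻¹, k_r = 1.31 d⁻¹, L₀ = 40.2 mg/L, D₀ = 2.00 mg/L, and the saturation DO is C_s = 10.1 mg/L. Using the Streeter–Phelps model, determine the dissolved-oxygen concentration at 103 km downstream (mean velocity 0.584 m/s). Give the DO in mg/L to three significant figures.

DO ≈ 6.77 mg/L

Travel time t = x/v = 103 km / (0.584 m/s) = 103000 m / 0.584 m/s = 176400 s = 2.041 d.
k_d L₀/(k_r−k_d) = 0.135×40.2/(1.31−0.135) = 5.427/1.175 = 4.619 mg/L.
e^(−k_d t) = e^(−0.135×2.041) = 0.7591; e^(−k_r t) = e^(−1.31×2.041) = 0.06897.
D = 4.619 × (0.7591 − 0.06897) + 2.00 × 0.06897 = 3.188 + 0.1379 = 3.326 mg/L.
DO = C_s − D = 10.1 − 3.326 = 6.774 mg/L.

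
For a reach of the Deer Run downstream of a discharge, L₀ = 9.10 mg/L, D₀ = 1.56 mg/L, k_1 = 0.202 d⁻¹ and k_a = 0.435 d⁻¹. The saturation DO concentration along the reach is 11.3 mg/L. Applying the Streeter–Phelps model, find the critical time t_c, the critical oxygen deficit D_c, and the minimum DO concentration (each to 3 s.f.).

t_c ≈ 2.35 d; D_c ≈ 2.63 mg/L; min DO ≈ 8.67 mg/L

t_c = [1/(k_a−k_1)] ln[(k_a/k_1)(1 − D₀(k_a−k_1)/(k_1 L₀))]
= [1/(0.435−0.202)] ln[(0.435/0.202)(1 − 1.56×0.2330/(0.202×9.10))]
= (1/0.2330) ln[2.153 × 0.8023] = 4.292 × ln(1.728) = 4.292 × 0.5468 = 2.347 d.
D_c = (k_1/k_a) L₀ e^(−k_1 t_c) = (0.202/0.435) × 9.10 × e^(−0.202×2.347) = 0.4644 × 9.10 × 0.6225 = 2.631 mg/L.
Minimum DO = C_s − D_c = 11.3 − 2.631 = 8.669 mg/L.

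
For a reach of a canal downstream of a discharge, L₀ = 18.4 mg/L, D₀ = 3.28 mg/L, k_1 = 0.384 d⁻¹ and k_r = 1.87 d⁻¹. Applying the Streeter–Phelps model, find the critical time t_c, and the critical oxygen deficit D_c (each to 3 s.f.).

At the critical point dD/dt = 0, so k_1 L₀ e^(−k_1 t) = k_r D. Substituting D(t) from the Streeter–Phelps equation and solving for t gives
t_c = ln[(k_r/k_1)(1 − D₀(k_r−k_1)/(k_1 L₀))] / (k_r−k_1).
Here k_r−k_1 = 1.486 d⁻¹ and 1 − D₀(k_r−k_1)/(k_1 L₀) = 1 − 3.28×1.486/(0.384×18.4) = 0.3102, so
t_c = ln(4.870 × 0.3102) / 1.486 = 0.4124 / 1.486 = 0.2775 d.
L(t_c) = L₀ e^(−k_1 t_c) = 18.4 × 0.8989 = 16.54 mg/L, and at the critical point k_r D_c = k_1 L, so D_c = (0.384/1.87) × 16.54 = 3.396 mg/L.

t_c ≈ 0.278 d; D_c ≈ 3.40 mg/L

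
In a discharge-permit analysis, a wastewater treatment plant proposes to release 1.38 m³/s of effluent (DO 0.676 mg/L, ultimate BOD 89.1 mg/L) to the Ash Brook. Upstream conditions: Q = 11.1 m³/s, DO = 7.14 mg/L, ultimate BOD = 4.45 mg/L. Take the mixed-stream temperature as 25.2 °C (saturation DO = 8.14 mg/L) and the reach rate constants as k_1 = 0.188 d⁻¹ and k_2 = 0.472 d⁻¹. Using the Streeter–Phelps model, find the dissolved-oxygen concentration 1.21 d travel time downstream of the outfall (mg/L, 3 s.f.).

Mixed DO = (11.1×7.14 + 1.38×0.676)/(11.1+1.38) = 80.19/12.48 = 6.425 mg/L.
Mixed L₀ = (11.1×4.45 + 1.38×89.1)/(12.48) = 172.4/12.48 = 13.81 mg/L.
Initial deficit D₀ = C_s − DO₀ = 8.14 − 6.425 = 1.715 mg/L.
D(1.21) = [0.188×13.81/(0.472−0.188)](e^(−0.188×1.21) − e^(−0.472×1.21)) + 1.715 e^(−0.472×1.21)
= 9.142 × (0.7965 − 0.5649) + 1.715 × 0.5649 = 3.086 mg/L.
DO = 8.14 − 3.086 = 5.054 mg/L.

DO ≈ 5.05 mg/L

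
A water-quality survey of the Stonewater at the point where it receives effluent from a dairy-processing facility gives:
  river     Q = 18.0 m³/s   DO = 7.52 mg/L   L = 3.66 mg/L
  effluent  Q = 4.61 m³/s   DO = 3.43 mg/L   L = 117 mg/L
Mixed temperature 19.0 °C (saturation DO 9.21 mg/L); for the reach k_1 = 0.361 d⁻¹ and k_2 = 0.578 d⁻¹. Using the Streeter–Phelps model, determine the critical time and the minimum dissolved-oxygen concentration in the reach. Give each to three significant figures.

Mixed DO = (18.0×7.52 + 4.61×3.43)/(18.0+4.61) = 151.2/22.61 = 6.686 mg/L.
Mixed L₀ = (18.0×3.66 + 4.61×117)/(22.61) = 605.2/22.61 = 26.77 mg/L.
Initial deficit D₀ = C_s − DO₀ = 9.21 − 6.686 = 2.524 mg/L.
t_c = (1/0.2170) ln[(0.578/0.361)(1 − 2.524×0.2170/(0.361×26.77))] = 4.608 × ln(1.510) = 1.900 d.
D_c = (0.361/0.578) × 26.77 × e^(−0.361×1.900) = 0.6246 × 26.77 × 0.5036 = 8.420 mg/L.
Minimum DO = 9.21 − 8.420 = 0.7904 mg/L.

t_c ≈ 1.90 d; minimum DO ≈ 0.790 mg/L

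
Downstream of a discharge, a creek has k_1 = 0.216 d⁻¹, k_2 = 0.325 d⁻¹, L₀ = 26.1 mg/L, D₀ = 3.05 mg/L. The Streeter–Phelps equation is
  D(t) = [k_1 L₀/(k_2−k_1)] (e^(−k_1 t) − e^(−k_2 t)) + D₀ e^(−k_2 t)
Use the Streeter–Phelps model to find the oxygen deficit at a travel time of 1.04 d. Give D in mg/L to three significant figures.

D ≈ 6.60 mg/L

k_1 L₀/(k_2−k_1) = 0.216×26.1/(0.325−0.216) = 5.638/0.1090 = 51.72 mg/L.
e^(−k_1 t) = e^(−0.216×1.040) = 0.7988; e^(−k_2 t) = e^(−0.325×1.040) = 0.7132.
D = 51.72 × (0.7988 − 0.7132) + 3.05 × 0.7132 = 4.428 + 2.175 = 6.603 mg/L.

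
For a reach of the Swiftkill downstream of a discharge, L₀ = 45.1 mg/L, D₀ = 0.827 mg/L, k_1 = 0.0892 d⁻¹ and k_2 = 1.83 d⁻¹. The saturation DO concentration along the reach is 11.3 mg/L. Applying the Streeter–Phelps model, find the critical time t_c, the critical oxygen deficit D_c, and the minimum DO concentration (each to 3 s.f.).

t_c = [1/(k_2−k_1)] ln[(k_2/k_1)(1 − D₀(k_2−k_1)/(k_1 L₀))]
= [1/(1.83−0.0892)] ln[(1.83/0.0892)(1 − 0.827×1.741/(0.0892×45.1))]
= (1/1.741) ln[20.52 × 0.6421] = 0.5744 × ln(13.17) = 0.5744 × 2.578 = 1.481 d.
D_c = (k_1/k_2) L₀ e^(−k_1 t_c) = (0.0892/1.83) × 45.1 × e^(−0.0892×1.481) = 0.04874 × 45.1 × 0.8762 = 1.926 mg/L.
Minimum DO = C_s − D_c = 11.3 − 1.926 = 9.374 mg/L.

t_c ≈ 1.48 d; D_c ≈ 1.93 mg/L; min DO ≈ 9.37 mg/L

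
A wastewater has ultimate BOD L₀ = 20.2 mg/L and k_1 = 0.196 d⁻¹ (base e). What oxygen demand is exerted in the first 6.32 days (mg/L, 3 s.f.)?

y ≈ 14.3 mg/L

y_t = L₀(1 − e^(−k_1 t)) = 20.2 × (1 − e^(−0.196×6.32))
= 20.2 × (1 − 0.2898) = 20.2 × 0.7102 = 14.35 mg/L.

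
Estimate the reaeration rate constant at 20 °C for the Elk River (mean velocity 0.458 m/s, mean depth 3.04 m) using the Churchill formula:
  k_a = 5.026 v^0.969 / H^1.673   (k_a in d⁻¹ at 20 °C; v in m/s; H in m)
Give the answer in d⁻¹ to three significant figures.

k_a = 5.026 × 0.458^0.969 / 3.04^1.673 = 5.026 × 0.4692 / 6.425 = 0.3671 d⁻¹.

k_a ≈ 0.367 d⁻¹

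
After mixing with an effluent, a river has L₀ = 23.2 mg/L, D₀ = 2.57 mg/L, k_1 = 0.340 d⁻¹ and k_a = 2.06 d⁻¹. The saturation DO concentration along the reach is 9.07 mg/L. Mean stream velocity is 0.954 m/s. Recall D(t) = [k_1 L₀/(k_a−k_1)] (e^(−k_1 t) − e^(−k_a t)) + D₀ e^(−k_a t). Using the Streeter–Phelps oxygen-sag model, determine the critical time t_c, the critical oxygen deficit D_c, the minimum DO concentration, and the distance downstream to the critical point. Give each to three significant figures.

t_c ≈ 0.570 d; D_c ≈ 3.15 mg/L; min DO ≈ 5.92 mg/L; x_c ≈ 46.9 km

With k_a/k_1 = 6.059 and 1 − D₀(k_a−k_1)/(k_1 L₀) = 0.4396,
t_c = ln(6.059 × 0.4396) / (2.06 − 0.340) = ln(2.663) / 1.720 = 0.9796/1.720 = 0.5696 d.
D_c = (k_1/k_a) L₀ e^(−k_1 t_c) = (0.340/2.06) × 23.2 × e^(−0.340×0.5696) = 0.1650 × 23.2 × 0.8239 = 3.155 mg/L.
Minimum DO = C_s − D_c = 9.07 − 3.155 = 5.915 mg/L.
x_c = v t_c = 0.954 m/s × 0.5696 d × 86400 s/d = 46950 m ≈ 46.9 km.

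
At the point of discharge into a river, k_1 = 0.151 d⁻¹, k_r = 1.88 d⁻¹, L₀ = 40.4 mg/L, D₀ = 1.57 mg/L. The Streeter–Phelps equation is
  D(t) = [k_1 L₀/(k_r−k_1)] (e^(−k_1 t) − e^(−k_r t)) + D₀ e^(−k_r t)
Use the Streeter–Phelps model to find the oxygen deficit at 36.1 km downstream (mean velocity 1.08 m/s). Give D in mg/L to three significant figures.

Travel time t = x/v = 36.1 km / (1.08 m/s) = 36100 m / 1.08 m/s = 33430 s = 0.3869 d.
k_1 L₀/(k_r−k_1) = 0.151×40.4/(1.88−0.151) = 6.100/1.729 = 3.528 mg/L.
e^(−k_1 t) = e^(−0.151×0.3869) = 0.9433; e^(−k_r t) = e^(−1.88×0.3869) = 0.4832.
D = 3.528 × (0.9433 − 0.4832) + 1.57 × 0.4832 = 1.623 + 0.7586 = 2.382 mg/L.

D ≈ 2.38 mg/L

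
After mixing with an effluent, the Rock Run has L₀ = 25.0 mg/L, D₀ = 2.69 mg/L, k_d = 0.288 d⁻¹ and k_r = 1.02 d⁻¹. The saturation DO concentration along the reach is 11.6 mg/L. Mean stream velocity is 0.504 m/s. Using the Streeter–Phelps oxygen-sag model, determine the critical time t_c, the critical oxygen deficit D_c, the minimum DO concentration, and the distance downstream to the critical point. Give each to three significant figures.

t_c = [1/(k_r−k_d)] ln[(k_r/k_d)(1 − D₀(k_r−k_d)/(k_d L₀))]
= [1/(1.02−0.288)] ln[(1.02/0.288)(1 − 2.69×0.7320/(0.288×25.0))]
= (1/0.7320) ln[3.542 × 0.7265] = 1.366 × ln(2.573) = 1.366 × 0.9451 = 1.291 d.
L(t_c) = L₀ e^(−k_d t_c) = 25.0 × 0.6895 = 17.24 mg/L, and at the critical point k_r D_c = k_d L, so D_c = (0.288/1.02) × 17.24 = 4.867 mg/L.
Minimum DO = C_s − D_c = 11.6 − 4.867 = 6.733 mg/L.
x_c = v t_c = 0.504 m/s × 1.291 d × 86400 s/d = 56220 m ≈ 56.2 km.

t_c ≈ 1.29 d; D_c ≈ 4.87 mg/L; min DO ≈ 6.73 mg/L; x_c ≈ 56.2 km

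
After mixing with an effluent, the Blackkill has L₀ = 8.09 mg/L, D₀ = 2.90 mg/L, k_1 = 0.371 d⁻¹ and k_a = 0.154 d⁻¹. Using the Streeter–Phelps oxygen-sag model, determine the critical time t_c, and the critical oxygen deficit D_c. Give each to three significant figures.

t_c ≈ 3.17 d; D_c ≈ 6.00 mg/L

At the critical point dD/dt = 0, so k_1 L₀ e^(−k_1 t) = k_a D. Substituting D(t) from the Streeter–Phelps equation and solving for t gives
t_c = ln[(k_a/k_1)(1 − D₀(k_a−k_1)/(k_1 L₀))] / (k_a−k_1).
Here k_a−k_1 = -0.2170 d⁻¹ and 1 − D₀(k_a−k_1)/(k_1 L₀) = 1 − 2.90×-0.2170/(0.371×8.09) = 1.210, so
t_c = ln(0.4151 × 1.210) / -0.2170 = -0.6889 / -0.2170 = 3.175 d.
L(t_c) = L₀ e^(−k_1 t_c) = 8.09 × 0.3080 = 2.491 mg/L, and at the critical point k_a D_c = k_1 L, so D_c = (0.371/0.154) × 2.491 = 6.002 mg/L.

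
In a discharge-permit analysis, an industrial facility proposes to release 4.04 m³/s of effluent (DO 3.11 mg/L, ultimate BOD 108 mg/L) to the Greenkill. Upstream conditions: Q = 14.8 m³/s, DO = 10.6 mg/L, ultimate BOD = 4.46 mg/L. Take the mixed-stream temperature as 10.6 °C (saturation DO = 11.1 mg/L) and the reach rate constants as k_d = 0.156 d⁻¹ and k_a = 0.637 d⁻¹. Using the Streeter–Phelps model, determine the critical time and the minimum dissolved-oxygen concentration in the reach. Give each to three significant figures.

t_c ≈ 2.34 d; minimum DO ≈ 6.57 mg/L

Mixed DO = (14.8×10.6 + 4.04×3.11)/(14.8+4.04) = 169.4/18.84 = 8.994 mg/L.
Mixed L₀ = (14.8×4.46 + 4.04×108)/(18.84) = 502.3/18.84 = 26.66 mg/L.
Initial deficit D₀ = C_s − DO₀ = 11.1 − 8.994 = 2.106 mg/L.
t_c = (1/0.4810) ln[(0.637/0.156)(1 − 2.106×0.4810/(0.156×26.66))] = 2.079 × ln(3.089) = 2.345 d.
D_c = (0.156/0.637) × 26.66 × e^(−0.156×2.345) = 0.2449 × 26.66 × 0.6937 = 4.529 mg/L.
Minimum DO = 11.1 − 4.529 = 6.571 mg/L.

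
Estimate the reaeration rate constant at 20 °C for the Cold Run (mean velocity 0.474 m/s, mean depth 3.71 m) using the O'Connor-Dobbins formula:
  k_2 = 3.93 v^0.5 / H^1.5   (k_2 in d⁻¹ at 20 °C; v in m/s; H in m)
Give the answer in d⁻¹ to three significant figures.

k_2 ≈ 0.379 d⁻¹

k_2 = 3.93 × 0.474^0.5 / 3.71^1.5 = 3.93 × 0.6885 / 7.146 = 0.3786 d⁻¹.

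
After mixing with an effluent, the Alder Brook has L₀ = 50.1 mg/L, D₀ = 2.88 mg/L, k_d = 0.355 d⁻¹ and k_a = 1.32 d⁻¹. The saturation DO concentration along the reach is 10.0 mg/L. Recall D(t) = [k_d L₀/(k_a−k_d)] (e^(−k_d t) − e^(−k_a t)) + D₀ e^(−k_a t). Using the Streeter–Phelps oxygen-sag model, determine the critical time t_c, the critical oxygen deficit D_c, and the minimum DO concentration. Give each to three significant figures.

t_c ≈ 1.18 d; D_c ≈ 8.85 mg/L; min DO ≈ 1.15 mg/L

t_c = [1/(k_a−k_d)] ln[(k_a/k_d)(1 − D₀(k_a−k_d)/(k_d L₀))]
= [1/(1.32−0.355)] ln[(1.32/0.355)(1 − 2.88×0.9650/(0.355×50.1))]
= (1/0.9650) ln[3.718 × 0.8437] = 1.036 × ln(3.137) = 1.036 × 1.143 = 1.185 d.
D_c = (k_d/k_a) L₀ e^(−k_d t_c) = (0.355/1.32) × 50.1 × e^(−0.355×1.185) = 0.2689 × 50.1 × 0.6566 = 8.848 mg/L.
Minimum DO = C_s − D_c = 10.0 − 8.848 = 1.152 mg/L.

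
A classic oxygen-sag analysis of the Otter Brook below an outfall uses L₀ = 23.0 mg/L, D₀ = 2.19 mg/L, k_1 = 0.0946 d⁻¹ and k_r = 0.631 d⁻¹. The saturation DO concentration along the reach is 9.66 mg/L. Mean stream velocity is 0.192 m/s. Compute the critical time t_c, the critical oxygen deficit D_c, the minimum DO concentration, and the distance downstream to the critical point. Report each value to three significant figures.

At the critical point dD/dt = 0, so k_1 L₀ e^(−k_1 t) = k_r D. Substituting D(t) from the Streeter–Phelps equation and solving for t gives
t_c = ln[(k_r/k_1)(1 − D₀(k_r−k_1)/(k_1 L₀))] / (k_r−k_1).
Here k_r−k_1 = 0.5364 d⁻¹ and 1 − D₀(k_r−k_1)/(k_1 L₀) = 1 − 2.19×0.5364/(0.0946×23.0) = 0.4601, so
t_c = ln(6.670 × 0.4601) / 0.5364 = 1.121 / 0.5364 = 2.090 d.
D_c = (k_1/k_r) L₀ e^(−k_1 t_c) = (0.0946/0.631) × 23.0 × e^(−0.0946×2.090) = 0.1499 × 23.0 × 0.8206 = 2.829 mg/L.
Minimum DO = C_s − D_c = 9.66 − 2.829 = 6.831 mg/L.
x_c = v t_c = 0.192 m/s × 2.090 d × 86400 s/d = 34680 m ≈ 34.7 km.

t_c ≈ 2.09 d; D_c ≈ 2.83 mg/L; min DO ≈ 6.83 mg/L; x_c ≈ 34.7 km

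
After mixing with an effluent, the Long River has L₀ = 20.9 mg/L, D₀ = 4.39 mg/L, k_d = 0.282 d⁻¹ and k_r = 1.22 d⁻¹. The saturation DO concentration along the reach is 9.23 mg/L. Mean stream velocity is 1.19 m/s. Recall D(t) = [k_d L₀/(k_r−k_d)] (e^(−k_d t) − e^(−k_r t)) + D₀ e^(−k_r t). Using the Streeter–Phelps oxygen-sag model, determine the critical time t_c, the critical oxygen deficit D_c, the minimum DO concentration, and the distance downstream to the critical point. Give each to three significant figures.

t_c ≈ 0.283 d; D_c ≈ 4.46 mg/L; min DO ≈ 4.77 mg/L; x_c ≈ 29.1 km

With k_r/k_d = 4.326 and 1 − D₀(k_r−k_d)/(k_d L₀) = 0.3013,
t_c = ln(4.326 × 0.3013) / (1.22 − 0.282) = ln(1.304) / 0.9380 = 0.2652/0.9380 = 0.2827 d.
L(t_c) = L₀ e^(−k_d t_c) = 20.9 × 0.9234 = 19.30 mg/L, and at the critical point k_r D_c = k_d L, so D_c = (0.282/1.22) × 19.30 = 4.461 mg/L.
Minimum DO = C_s − D_c = 9.23 − 4.461 = 4.769 mg/L.
x_c = v t_c = 1.19 m/s × 0.2827 d × 86400 s/d = 29060 m ≈ 29.1 km.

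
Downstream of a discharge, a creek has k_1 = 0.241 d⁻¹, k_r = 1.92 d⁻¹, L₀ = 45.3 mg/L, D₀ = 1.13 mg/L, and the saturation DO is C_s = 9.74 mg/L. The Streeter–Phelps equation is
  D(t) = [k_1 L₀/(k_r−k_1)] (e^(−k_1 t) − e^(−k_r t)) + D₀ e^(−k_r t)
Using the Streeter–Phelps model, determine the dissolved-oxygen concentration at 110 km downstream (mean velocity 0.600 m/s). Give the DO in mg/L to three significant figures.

DO ≈ 5.93 mg/L

Travel time t = x/v = 110 km / (0.600 m/s) = 110000 m / 0.600 m/s = 183300 s = 2.122 d.
k_1 L₀/(k_r−k_1) = 0.241×45.3/(1.92−0.241) = 10.92/1.679 = 6.502 mg/L.
e^(−k_1 t) = e^(−0.241×2.122) = 0.5997; e^(−k_r t) = e^(−1.92×2.122) = 0.01701.
D = 6.502 × (0.5997 − 0.01701) + 1.13 × 0.01701 = 3.789 + 0.01922 = 3.808 mg/L.
DO = C_s − D = 9.74 − 3.808 = 5.932 mg/L.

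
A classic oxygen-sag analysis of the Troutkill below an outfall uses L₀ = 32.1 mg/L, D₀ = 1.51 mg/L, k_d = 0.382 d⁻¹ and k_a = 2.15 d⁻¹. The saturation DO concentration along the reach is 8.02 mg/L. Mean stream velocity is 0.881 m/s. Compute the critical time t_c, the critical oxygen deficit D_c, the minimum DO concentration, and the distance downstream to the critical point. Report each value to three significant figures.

At the critical point dD/dt = 0, so k_d L₀ e^(−k_d t) = k_a D. Substituting D(t) from the Streeter–Phelps equation and solving for t gives
t_c = ln[(k_a/k_d)(1 − D₀(k_a−k_d)/(k_d L₀))] / (k_a−k_d).
Here k_a−k_d = 1.768 d⁻¹ and 1 − D₀(k_a−k_d)/(k_d L₀) = 1 − 1.51×1.768/(0.382×32.1) = 0.7823, so
t_c = ln(5.628 × 0.7823) / 1.768 = 1.482 / 1.768 = 0.8384 d.
L(t_c) = L₀ e^(−k_d t_c) = 32.1 × 0.7260 = 23.30 mg/L, and at the critical point k_a D_c = k_d L, so D_c = (0.382/2.15) × 23.30 = 4.140 mg/L.
Minimum DO = C_s − D_c = 8.02 − 4.140 = 3.880 mg/L.
x_c = v t_c = 0.881 m/s × 0.8384 d × 86400 s/d = 63820 m ≈ 63.8 km.

t_c ≈ 0.838 d; D_c ≈ 4.14 mg/L; min DO ≈ 3.88 mg/L; x_c ≈ 63.8 km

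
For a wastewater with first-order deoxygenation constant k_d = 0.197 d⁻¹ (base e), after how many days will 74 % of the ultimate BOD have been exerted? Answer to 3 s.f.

y/L₀ = 1 − e^(−k_d t) = 0.74 ⇒ e^(−k_d t) = 0.260
t = −ln(0.260) / 0.197 = 1.347 / 0.197 = 6.838 d.

t ≈ 6.84 d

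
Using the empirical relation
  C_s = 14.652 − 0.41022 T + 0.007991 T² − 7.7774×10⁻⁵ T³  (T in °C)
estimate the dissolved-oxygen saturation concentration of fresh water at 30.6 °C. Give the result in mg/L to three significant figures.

C_s = 14.652 − 0.41022×30.6 + 0.007991×30.6² − 7.7774×10⁻⁵×30.6³ = 7.353 mg/L.

C_s ≈ 7.35 mg/L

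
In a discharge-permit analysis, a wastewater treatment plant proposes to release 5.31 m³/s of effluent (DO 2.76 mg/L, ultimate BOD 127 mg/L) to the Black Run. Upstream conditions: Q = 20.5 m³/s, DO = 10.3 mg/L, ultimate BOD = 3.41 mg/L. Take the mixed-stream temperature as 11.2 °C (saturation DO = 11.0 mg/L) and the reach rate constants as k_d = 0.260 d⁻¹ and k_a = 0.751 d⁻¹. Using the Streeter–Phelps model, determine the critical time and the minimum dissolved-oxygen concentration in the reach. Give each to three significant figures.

Mixed DO = (20.5×10.3 + 5.31×2.76)/(20.5+5.31) = 225.8/25.81 = 8.749 mg/L.
Mixed L₀ = (20.5×3.41 + 5.31×127)/(25.81) = 744.3/25.81 = 28.84 mg/L.
Initial deficit D₀ = C_s − DO₀ = 11.0 − 8.749 = 2.251 mg/L.
t_c = (1/0.4910) ln[(0.751/0.260)(1 − 2.251×0.4910/(0.260×28.84))] = 2.037 × ln(2.463) = 1.835 d.
D_c = (0.260/0.751) × 28.84 × e^(−0.260×1.835) = 0.3462 × 28.84 × 0.6205 = 6.195 mg/L.
Minimum DO = 11.0 − 6.195 = 4.805 mg/L.

t_c ≈ 1.84 d; minimum DO ≈ 4.81 mg/L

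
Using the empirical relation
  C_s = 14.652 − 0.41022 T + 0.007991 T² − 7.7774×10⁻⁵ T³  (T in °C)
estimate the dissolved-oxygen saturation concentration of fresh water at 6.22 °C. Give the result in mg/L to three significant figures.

C_s ≈ 12.4 mg/L

C_s = 14.652 − 0.41022×6.22 + 0.007991×6.22² − 7.7774×10⁻⁵×6.22³ = 12.39 mg/L.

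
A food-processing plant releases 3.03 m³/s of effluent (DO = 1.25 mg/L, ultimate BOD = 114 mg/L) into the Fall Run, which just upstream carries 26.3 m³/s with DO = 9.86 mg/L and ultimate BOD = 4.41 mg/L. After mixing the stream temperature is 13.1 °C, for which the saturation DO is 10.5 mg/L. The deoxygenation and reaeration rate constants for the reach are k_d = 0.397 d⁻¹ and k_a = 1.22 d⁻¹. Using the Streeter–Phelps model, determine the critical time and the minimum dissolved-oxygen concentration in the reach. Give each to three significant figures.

Mixed DO = (26.3×9.86 + 3.03×1.25)/(26.3+3.03) = 263.1/29.33 = 8.971 mg/L.
Mixed L₀ = (26.3×4.41 + 3.03×114)/(29.33) = 461.4/29.33 = 15.73 mg/L.
Initial deficit D₀ = C_s − DO₀ = 10.5 − 8.971 = 1.529 mg/L.
t_c = (1/0.8230) ln[(1.22/0.397)(1 − 1.529×0.8230/(0.397×15.73))] = 1.215 × ln(2.454) = 1.091 d.
D_c = (0.397/1.22) × 15.73 × e^(−0.397×1.091) = 0.3254 × 15.73 × 0.6486 = 3.320 mg/L.
Minimum DO = 10.5 − 3.320 = 7.180 mg/L.

t_c ≈ 1.09 d; minimum DO ≈ 7.18 mg/L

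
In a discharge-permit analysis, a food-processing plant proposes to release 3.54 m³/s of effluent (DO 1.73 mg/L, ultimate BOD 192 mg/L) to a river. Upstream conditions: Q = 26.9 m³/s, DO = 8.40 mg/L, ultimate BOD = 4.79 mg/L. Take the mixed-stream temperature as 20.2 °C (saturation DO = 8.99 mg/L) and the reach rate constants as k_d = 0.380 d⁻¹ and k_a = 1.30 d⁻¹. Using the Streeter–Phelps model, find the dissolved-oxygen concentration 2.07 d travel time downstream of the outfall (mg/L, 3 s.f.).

DO ≈ 4.65 mg/L

Mixed DO = (26.9×8.40 + 3.54×1.73)/(26.9+3.54) = 232.1/30.44 = 7.624 mg/L.
Mixed L₀ = (26.9×4.79 + 3.54×192)/(30.44) = 808.5/30.44 = 26.56 mg/L.
Initial deficit D₀ = C_s − DO₀ = 8.99 − 7.624 = 1.366 mg/L.
D(2.07) = [0.380×26.56/(1.30−0.380)](e^(−0.380×2.07) − e^(−1.30×2.07)) + 1.366 e^(−1.30×2.07)
= 10.97 × (0.4554 − 0.06781) + 1.366 × 0.06781 = 4.345 mg/L.
DO = 8.99 − 4.345 = 4.645 mg/L.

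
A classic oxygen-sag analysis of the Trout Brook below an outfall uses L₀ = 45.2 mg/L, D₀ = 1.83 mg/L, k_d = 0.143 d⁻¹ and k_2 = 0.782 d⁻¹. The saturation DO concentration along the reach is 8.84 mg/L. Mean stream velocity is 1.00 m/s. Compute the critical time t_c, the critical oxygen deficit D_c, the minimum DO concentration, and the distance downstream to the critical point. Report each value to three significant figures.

t_c ≈ 2.35 d; D_c ≈ 5.91 mg/L; min DO ≈ 2.93 mg/L; x_c ≈ 203 km

t_c = [1/(k_2−k_d)] ln[(k_2/k_d)(1 − D₀(k_2−k_d)/(k_d L₀))]
= [1/(0.782−0.143)] ln[(0.782/0.143)(1 − 1.83×0.6390/(0.143×45.2))]
= (1/0.6390) ln[5.469 × 0.8191] = 1.565 × ln(4.479) = 1.565 × 1.499 = 2.347 d.
D_c = (k_d/k_2) L₀ e^(−k_d t_c) = (0.143/0.782) × 45.2 × e^(−0.143×2.347) = 0.1829 × 45.2 × 0.7149 = 5.909 mg/L.
Minimum DO = C_s − D_c = 8.84 − 5.909 = 2.931 mg/L.
x_c = v t_c = 1.00 m/s × 2.347 d × 86400 s/d = 202700 m ≈ 203 km.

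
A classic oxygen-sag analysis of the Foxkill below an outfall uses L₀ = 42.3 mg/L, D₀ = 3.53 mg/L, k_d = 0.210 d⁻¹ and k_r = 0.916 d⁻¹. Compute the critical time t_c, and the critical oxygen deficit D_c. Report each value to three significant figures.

t_c ≈ 1.62 d; D_c ≈ 6.90 mg/L

With k_r/k_d = 4.362 and 1 − D₀(k_r−k_d)/(k_d L₀) = 0.7194,
t_c = ln(4.362 × 0.7194) / (0.916 − 0.210) = ln(3.138) / 0.7060 = 1.144/0.7060 = 1.620 d.
L(t_c) = L₀ e^(−k_d t_c) = 42.3 × 0.7116 = 30.10 mg/L, and at the critical point k_r D_c = k_d L, so D_c = (0.210/0.916) × 30.10 = 6.901 mg/L.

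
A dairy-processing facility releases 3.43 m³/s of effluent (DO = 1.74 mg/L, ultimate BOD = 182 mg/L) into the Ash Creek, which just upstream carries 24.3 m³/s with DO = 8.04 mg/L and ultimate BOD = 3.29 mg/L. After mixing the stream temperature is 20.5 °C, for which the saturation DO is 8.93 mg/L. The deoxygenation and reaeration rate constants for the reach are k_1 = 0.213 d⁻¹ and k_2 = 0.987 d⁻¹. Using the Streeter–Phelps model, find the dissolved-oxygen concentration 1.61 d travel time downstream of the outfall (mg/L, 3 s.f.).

DO ≈ 5.06 mg/L

Mixed DO = (24.3×8.04 + 3.43×1.74)/(24.3+3.43) = 201.3/27.73 = 7.261 mg/L.
Mixed L₀ = (24.3×3.29 + 3.43×182)/(27.73) = 704.2/27.73 = 25.40 mg/L.
Initial deficit D₀ = C_s − DO₀ = 8.93 − 7.261 = 1.669 mg/L.
D(1.61) = [0.213×25.40/(0.987−0.213)](e^(−0.213×1.61) − e^(−0.987×1.61)) + 1.669 e^(−0.987×1.61)
= 6.989 × (0.7097 − 0.2041) + 1.669 × 0.2041 = 3.874 mg/L.
DO = 8.93 − 3.874 = 5.056 mg/L.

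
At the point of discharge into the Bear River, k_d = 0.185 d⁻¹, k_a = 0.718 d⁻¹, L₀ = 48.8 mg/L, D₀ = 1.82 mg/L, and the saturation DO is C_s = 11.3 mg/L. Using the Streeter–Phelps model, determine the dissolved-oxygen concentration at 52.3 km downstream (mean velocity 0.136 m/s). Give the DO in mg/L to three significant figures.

Travel time t = x/v = 52.3 km / (0.136 m/s) = 52300 m / 0.136 m/s = 384600 s = 4.451 d.
k_d L₀/(k_a−k_d) = 0.185×48.8/(0.718−0.185) = 9.028/0.5330 = 16.94 mg/L.
e^(−k_d t) = e^(−0.185×4.451) = 0.4389; e^(−k_a t) = e^(−0.718×4.451) = 0.04094.
D = 16.94 × (0.4389 − 0.04094) + 1.82 × 0.04094 = 6.741 + 0.07450 = 6.816 mg/L.
DO = C_s − D = 11.3 − 6.816 = 4.484 mg/L.

DO ≈ 4.48 mg/L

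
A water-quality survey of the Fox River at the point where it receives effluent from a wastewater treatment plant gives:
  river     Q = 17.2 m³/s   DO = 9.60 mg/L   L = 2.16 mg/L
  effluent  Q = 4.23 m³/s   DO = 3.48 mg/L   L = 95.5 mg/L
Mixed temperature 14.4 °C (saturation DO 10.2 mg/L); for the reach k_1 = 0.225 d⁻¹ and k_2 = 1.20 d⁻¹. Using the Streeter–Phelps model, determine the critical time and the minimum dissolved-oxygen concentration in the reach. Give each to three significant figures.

Mixed DO = (17.2×9.60 + 4.23×3.48)/(17.2+4.23) = 179.8/21.43 = 8.392 mg/L.
Mixed L₀ = (17.2×2.16 + 4.23×95.5)/(21.43) = 441.1/21.43 = 20.58 mg/L.
Initial deficit D₀ = C_s − DO₀ = 10.2 − 8.392 = 1.808 mg/L.
t_c = (1/0.9750) ln[(1.20/0.225)(1 − 1.808×0.9750/(0.225×20.58))] = 1.026 × ln(3.303) = 1.226 d.
D_c = (0.225/1.20) × 20.58 × e^(−0.225×1.226) = 0.1875 × 20.58 × 0.7590 = 2.929 mg/L.
Minimum DO = 10.2 − 2.929 = 7.271 mg/L.

t_c ≈ 1.23 d; minimum DO ≈ 7.27 mg/L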